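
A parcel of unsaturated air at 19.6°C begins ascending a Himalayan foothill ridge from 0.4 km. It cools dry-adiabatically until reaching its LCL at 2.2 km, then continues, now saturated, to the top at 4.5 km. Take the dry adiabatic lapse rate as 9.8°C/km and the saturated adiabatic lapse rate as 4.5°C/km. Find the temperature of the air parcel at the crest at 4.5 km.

-8.39°C

400–2200 m, dry: Δz = 1.8 km ⇒ ΔT = -17.64°C; T = 1.96°C
2200–4500 m, saturated: Δz = 2.3 km ⇒ ΔT = -10.35°C; T = -8.39°C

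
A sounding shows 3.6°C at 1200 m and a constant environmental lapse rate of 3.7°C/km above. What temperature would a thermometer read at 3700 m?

-5.65°C

1200–3700 m, environmental: Δz = 2.5 km ⇒ ΔT = -9.25°C; T = -5.65°C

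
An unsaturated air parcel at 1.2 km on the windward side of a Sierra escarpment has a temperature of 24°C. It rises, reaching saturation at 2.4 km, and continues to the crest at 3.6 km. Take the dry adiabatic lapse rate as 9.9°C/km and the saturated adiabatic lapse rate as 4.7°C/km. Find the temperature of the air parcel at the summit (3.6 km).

1200–2400 m, dry: Δz = 1.2 km ⇒ ΔT = -11.88°C; T = 12.12°C
2400–3600 m, saturated: Δz = 1.2 km ⇒ ΔT = -5.64°C; T = 6.48°C

6.48°C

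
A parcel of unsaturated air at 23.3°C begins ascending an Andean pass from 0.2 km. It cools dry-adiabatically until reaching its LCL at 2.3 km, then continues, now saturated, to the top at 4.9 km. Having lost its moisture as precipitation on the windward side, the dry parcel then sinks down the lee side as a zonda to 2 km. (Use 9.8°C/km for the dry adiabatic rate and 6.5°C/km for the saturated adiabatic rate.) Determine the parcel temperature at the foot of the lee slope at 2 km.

14.24°C

From 200 m to 2300 m (dry): cools by 9.8 × 2.1 = 20.58°C, giving 2.72°C.
From 2300 m to 4900 m (saturated): cools by 6.5 × 2.6 = 16.9°C, giving -14.18°C.
From 4900 m to 2000 m (dry descent): warms by 9.8 × 2.9 = 28.42°C, giving 14.24°C.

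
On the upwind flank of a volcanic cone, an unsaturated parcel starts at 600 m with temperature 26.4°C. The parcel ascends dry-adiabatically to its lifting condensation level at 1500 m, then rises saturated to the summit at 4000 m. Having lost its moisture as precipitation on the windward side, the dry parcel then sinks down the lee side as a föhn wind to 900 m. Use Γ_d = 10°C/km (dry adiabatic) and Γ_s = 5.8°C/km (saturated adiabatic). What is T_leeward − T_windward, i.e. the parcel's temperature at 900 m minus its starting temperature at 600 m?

600–1500 m, dry: Δz = 0.9 km ⇒ ΔT = -9°C; T = 17.4°C
1500–4000 m, saturated: Δz = 2.5 km ⇒ ΔT = -14.5°C; T = 2.9°C
4000–900 m, dry descent: Δz = 3.1 km ⇒ ΔT = +31°C; T = 33.9°C
Net change vs windward start: 33.9 − 26.4 = +7.5°C

+7.5°C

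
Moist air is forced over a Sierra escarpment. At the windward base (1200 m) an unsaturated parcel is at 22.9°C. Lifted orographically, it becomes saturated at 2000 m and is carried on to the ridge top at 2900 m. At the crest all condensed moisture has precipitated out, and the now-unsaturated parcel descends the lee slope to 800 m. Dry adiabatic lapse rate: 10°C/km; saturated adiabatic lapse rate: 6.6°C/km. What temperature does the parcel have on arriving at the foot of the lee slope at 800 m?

1200–2000 m, dry: Δz = 0.8 km ⇒ ΔT = -8°C; T = 14.9°C
2000–2900 m, saturated: Δz = 0.9 km ⇒ ΔT = -5.94°C; T = 8.96°C
2900–800 m, dry descent: Δz = 2.1 km ⇒ ΔT = +21°C; T = 29.96°C

29.96°C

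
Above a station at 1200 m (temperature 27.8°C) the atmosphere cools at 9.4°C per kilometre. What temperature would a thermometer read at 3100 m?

From 1200 m to 3100 m (environmental): cools by 9.4 × 1.9 = 17.86°C, giving 9.94°C.

9.94°C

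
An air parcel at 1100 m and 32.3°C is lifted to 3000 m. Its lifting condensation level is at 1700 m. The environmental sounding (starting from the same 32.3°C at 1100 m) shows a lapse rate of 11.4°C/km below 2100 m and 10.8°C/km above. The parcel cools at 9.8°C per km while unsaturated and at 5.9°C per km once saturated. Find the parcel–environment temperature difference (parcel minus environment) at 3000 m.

Parcel:
  Dry to 1700 m: -9.8 × 0.6 km = -5.88°C, so T = 26.42°C.
  Saturated to 3000 m: -5.9 × 1.3 km = -7.67°C, so T = 18.75°C.
Environment:
  Environment, lower layer to 2100 m: -11.4 × 1 km = -11.4°C, so T = 20.9°C.
  Environment, upper layer to 3000 m: -10.8 × 0.9 km = -9.72°C, so T = 11.18°C.
T_parcel − T_env = 18.75 − 11.18 = +7.57°C

+7.57°C (parcel warmer than environment)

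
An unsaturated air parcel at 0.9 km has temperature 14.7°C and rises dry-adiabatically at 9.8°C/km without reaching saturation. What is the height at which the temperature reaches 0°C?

2.4 km

Height above start = (14.7 − 0) / 9.8 = 1.5 km
Altitude = 900 m + 1500 m = 2400 m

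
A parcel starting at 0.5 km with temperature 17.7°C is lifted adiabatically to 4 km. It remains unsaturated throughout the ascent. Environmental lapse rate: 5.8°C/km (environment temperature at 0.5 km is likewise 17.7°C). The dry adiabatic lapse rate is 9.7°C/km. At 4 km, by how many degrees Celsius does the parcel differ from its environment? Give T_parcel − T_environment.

-13.65°C (parcel cooler than environment)

Parcel:
  500–4000 m, dry: Δz = 3.5 km ⇒ ΔT = -33.95°C; T = -16.25°C
Environment:
  500–4000 m, environment: Δz = 3.5 km ⇒ ΔT = -20.3°C; T = -2.6°C
T_parcel − T_env = -16.25 − (-2.6) = -13.65°C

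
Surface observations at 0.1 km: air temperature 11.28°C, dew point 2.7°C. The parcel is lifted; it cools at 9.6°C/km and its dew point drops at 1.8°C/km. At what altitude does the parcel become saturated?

T and T_d converge at 9.6 − 1.8 = 7.8°C per km
Height above start = (11.28 − 2.7) / 7.8 = 1.1 km
LCL altitude = 100 m + 1100 m = 1200 m

1.2 km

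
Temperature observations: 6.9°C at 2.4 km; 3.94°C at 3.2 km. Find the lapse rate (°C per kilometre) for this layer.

3.7°C/km

Γ = −ΔT/Δz = (6.9 − 3.94) / (3200 − 2400) m
  = 2.96°C / 0.8 km = 3.7°C/km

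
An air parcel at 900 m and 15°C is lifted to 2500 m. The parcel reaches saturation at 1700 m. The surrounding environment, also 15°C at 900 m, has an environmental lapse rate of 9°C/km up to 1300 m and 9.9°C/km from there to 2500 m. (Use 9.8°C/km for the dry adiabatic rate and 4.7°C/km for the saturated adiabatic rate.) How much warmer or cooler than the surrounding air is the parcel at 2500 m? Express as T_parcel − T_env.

+3.88°C (parcel warmer than environment)

Parcel:
  900–1700 m, dry: Δz = 0.8 km ⇒ ΔT = -7.84°C; T = 7.16°C
  1700–2500 m, saturated: Δz = 0.8 km ⇒ ΔT = -3.76°C; T = 3.4°C
Environment:
  900–1300 m, environment, lower layer: Δz = 0.4 km ⇒ ΔT = -3.6°C; T = 11.4°C
  1300–2500 m, environment, upper layer: Δz = 1.2 km ⇒ ΔT = -11.88°C; T = -0.48°C
T_parcel − T_env = 3.4 − (-0.48) = +3.88°C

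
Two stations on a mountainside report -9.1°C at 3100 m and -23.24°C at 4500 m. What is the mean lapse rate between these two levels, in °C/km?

Γ = −ΔT/Δz = (-9.1 − (-23.24)) / (4500 − 3100) m
  = 14.14°C / 1.4 km = 10.1°C/km

10.1°C/km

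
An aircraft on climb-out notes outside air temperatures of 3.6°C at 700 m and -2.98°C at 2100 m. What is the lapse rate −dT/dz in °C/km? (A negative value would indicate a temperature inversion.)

4.7°C/km

Γ = −ΔT/Δz = (3.6 − (-2.98)) / (2100 − 700) m
  = 6.58°C / 1.4 km = 4.7°C/km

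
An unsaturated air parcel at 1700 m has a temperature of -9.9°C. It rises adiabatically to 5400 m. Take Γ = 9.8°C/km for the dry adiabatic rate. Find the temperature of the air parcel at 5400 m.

1700 → 5400 m (dry adiabatic, 9.8°C/km): ΔT = -9.8 × 3.7 = -36.26°C → T = -46.16°C

-46.16°C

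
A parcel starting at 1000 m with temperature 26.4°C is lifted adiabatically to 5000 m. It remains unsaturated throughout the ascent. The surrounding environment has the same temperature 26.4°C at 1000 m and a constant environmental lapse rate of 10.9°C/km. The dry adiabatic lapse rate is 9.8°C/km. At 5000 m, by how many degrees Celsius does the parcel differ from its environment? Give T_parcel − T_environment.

Parcel:
  1000–5000 m, dry: Δz = 4 km ⇒ ΔT = -39.2°C; T = -12.8°C
Environment:
  1000–5000 m, environment: Δz = 4 km ⇒ ΔT = -43.6°C; T = -17.2°C
T_parcel − T_env = -12.8 − (-17.2) = +4.4°C

+4.4°C (parcel warmer than environment)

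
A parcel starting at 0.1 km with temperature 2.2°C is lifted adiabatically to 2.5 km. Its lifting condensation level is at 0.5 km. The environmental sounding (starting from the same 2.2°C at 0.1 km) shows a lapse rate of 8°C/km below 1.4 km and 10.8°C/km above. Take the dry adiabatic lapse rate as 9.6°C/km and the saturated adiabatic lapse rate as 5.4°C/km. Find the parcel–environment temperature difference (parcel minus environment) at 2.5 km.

Parcel:
  100 → 500 m (dry, 9.6°C/km): ΔT = -9.6 × 0.4 = -3.84°C → T = -1.64°C
  500 → 2500 m (saturated, 5.4°C/km): ΔT = -5.4 × 2 = -10.8°C → T = -12.44°C
Environment:
  100 → 1400 m (environment, lower layer, 8°C/km): ΔT = -8 × 1.3 = -10.4°C → T = -8.2°C
  1400 → 2500 m (environment, upper layer, 10.8°C/km): ΔT = -10.8 × 1.1 = -11.88°C → T = -20.08°C
T_parcel − T_env = -12.44 − (-20.08) = +7.64°C

+7.64°C (parcel warmer than environment)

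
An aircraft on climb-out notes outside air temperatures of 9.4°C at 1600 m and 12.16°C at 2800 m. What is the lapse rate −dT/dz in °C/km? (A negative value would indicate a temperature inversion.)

-2.3°C/km

Γ = −ΔT/Δz = (9.4 − 12.16) / (2800 − 1600) m
  = -2.76°C / 1.2 km = -2.3°C/km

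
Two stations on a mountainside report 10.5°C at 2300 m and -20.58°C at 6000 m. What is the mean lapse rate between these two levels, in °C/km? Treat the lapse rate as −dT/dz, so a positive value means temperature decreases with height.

Γ = −ΔT/Δz = (10.5 − (-20.58)) / (6000 − 2300) m
  = 31.08°C / 3.7 km = 8.4°C/km

8.4°C/km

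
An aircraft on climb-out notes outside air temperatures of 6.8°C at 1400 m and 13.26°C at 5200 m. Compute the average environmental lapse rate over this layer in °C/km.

-1.7°C/km

Γ = −ΔT/Δz = (6.8 − 13.26) / (5200 − 1400) m
  = -6.46°C / 3.8 km = -1.7°C/km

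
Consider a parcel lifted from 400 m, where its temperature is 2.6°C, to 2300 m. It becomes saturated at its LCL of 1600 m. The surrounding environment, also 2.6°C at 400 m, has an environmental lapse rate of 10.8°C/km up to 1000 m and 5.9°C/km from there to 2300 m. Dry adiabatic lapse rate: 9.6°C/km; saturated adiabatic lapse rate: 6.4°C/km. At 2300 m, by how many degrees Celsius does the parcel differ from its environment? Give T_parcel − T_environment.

-1.85°C (parcel cooler than environment)

Parcel:
  400 → 1600 m (dry, 9.6°C/km): ΔT = -9.6 × 1.2 = -11.52°C → T = -8.92°C
  1600 → 2300 m (saturated, 6.4°C/km): ΔT = -6.4 × 0.7 = -4.48°C → T = -13.4°C
Environment:
  400 → 1000 m (environment, lower layer, 10.8°C/km): ΔT = -10.8 × 0.6 = -6.48°C → T = -3.88°C
  1000 → 2300 m (environment, upper layer, 5.9°C/km): ΔT = -5.9 × 1.3 = -7.67°C → T = -11.55°C
T_parcel − T_env = -13.4 − (-11.55) = -1.85°C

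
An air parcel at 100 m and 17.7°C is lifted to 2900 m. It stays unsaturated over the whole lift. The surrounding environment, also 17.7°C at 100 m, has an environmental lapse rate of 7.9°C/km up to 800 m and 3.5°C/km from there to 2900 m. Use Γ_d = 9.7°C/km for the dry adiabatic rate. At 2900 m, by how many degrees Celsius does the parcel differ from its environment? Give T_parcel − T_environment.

Parcel:
  100–2900 m, dry: Δz = 2.8 km ⇒ ΔT = -27.16°C; T = -9.46°C
Environment:
  100–800 m, environment, lower layer: Δz = 0.7 km ⇒ ΔT = -5.53°C; T = 12.17°C
  800–2900 m, environment, upper layer: Δz = 2.1 km ⇒ ΔT = -7.35°C; T = 4.82°C
T_parcel − T_env = -9.46 − 4.82 = -14.28°C

-14.28°C (parcel cooler than environment)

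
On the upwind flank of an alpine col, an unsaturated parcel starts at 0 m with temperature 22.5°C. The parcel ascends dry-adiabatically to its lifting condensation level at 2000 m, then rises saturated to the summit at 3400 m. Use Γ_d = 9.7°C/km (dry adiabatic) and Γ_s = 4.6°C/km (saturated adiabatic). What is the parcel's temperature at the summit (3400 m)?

0–2000 m, dry: Δz = 2 km ⇒ ΔT = -19.4°C; T = 3.1°C
2000–3400 m, saturated: Δz = 1.4 km ⇒ ΔT = -6.44°C; T = -3.34°C

-3.34°C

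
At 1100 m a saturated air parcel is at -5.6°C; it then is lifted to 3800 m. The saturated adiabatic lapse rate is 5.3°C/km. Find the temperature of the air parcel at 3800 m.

1100 → 3800 m (saturated adiabatic, 5.3°C/km): ΔT = -5.3 × 2.7 = -14.31°C → T = -19.91°C

-19.91°C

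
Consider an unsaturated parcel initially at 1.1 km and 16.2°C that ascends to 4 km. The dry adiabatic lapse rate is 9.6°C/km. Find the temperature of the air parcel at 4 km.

Dry adiabatic to 4000 m: -9.6 × 2.9 km = -27.84°C, so T = -11.64°C.

-11.64°C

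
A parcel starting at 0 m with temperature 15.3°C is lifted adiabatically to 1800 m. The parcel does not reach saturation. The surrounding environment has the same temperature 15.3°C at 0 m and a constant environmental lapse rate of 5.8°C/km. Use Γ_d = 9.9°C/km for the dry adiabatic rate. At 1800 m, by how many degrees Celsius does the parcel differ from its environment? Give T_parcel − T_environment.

-7.38°C (parcel cooler than environment)

Parcel:
  0–1800 m, dry: Δz = 1.8 km ⇒ ΔT = -17.82°C; T = -2.52°C
Environment:
  0–1800 m, environment: Δz = 1.8 km ⇒ ΔT = -10.44°C; T = 4.86°C
T_parcel − T_env = -2.52 − 4.86 = -7.38°C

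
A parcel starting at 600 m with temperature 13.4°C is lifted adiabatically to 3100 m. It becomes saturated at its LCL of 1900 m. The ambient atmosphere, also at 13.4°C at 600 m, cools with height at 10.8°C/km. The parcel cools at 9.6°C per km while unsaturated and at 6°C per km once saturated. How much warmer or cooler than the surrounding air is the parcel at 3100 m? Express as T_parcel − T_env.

+7.32°C (parcel warmer than environment)

Parcel:
  600–1900 m, dry: Δz = 1.3 km ⇒ ΔT = -12.48°C; T = 0.92°C
  1900–3100 m, saturated: Δz = 1.2 km ⇒ ΔT = -7.2°C; T = -6.28°C
Environment:
  600–3100 m, environment: Δz = 2.5 km ⇒ ΔT = -27°C; T = -13.6°C
T_parcel − T_env = -6.28 − (-13.6) = +7.32°C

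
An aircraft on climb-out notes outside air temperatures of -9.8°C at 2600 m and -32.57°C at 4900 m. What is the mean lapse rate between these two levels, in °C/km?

9.9°C/km

Γ = −ΔT/Δz = (-9.8 − (-32.57)) / (4900 − 2600) m
  = 22.77°C / 2.3 km = 9.9°C/km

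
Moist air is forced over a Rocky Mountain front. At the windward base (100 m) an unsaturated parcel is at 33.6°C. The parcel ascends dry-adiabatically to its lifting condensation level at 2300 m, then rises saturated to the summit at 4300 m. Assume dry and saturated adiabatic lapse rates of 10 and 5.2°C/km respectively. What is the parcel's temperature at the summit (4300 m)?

1.2°C

100–2300 m, dry: Δz = 2.2 km ⇒ ΔT = -22°C; T = 11.6°C
2300–4300 m, saturated: Δz = 2 km ⇒ ΔT = -10.4°C; T = 1.2°C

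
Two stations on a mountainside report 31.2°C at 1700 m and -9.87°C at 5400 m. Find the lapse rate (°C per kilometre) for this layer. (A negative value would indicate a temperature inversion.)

11.1°C/km

Γ = −ΔT/Δz = (31.2 − (-9.87)) / (5400 − 1700) m
  = 41.07°C / 3.7 km = 11.1°C/km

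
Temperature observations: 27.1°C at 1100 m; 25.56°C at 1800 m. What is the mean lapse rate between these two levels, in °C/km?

2.2°C/km

Γ = −ΔT/Δz = (27.1 − 25.56) / (1800 − 1100) m
  = 1.54°C / 0.7 km = 2.2°C/km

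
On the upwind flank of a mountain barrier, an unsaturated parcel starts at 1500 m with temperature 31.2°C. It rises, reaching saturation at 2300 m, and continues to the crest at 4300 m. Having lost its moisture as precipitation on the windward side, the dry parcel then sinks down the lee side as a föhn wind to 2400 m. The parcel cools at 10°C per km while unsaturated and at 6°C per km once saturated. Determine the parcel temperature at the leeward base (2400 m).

30.2°C

1500 → 2300 m (dry, 10°C/km): ΔT = -10 × 0.8 = -8°C → T = 23.2°C
2300 → 4300 m (saturated, 6°C/km): ΔT = -6 × 2 = -12°C → T = 11.2°C
4300 → 2400 m (dry descent, 10°C/km): ΔT = +10 × 1.9 = +19°C → T = 30.2°C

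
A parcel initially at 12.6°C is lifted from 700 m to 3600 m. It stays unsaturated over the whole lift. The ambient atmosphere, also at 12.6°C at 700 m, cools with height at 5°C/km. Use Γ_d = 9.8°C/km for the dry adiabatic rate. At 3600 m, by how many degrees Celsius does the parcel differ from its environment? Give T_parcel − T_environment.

-13.92°C (parcel cooler than environment)

Parcel:
  700 → 3600 m (dry, 9.8°C/km): ΔT = -9.8 × 2.9 = -28.42°C → T = -15.82°C
Environment:
  700 → 3600 m (environment, 5°C/km): ΔT = -5 × 2.9 = -14.5°C → T = -1.9°C
T_parcel − T_env = -15.82 − (-1.9) = -13.92°C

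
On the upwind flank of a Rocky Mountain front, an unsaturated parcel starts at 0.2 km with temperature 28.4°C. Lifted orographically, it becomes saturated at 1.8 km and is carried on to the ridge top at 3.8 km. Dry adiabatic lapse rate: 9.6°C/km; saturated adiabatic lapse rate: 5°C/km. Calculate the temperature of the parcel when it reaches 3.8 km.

3.04°C

From 200 m to 1800 m (dry): cools by 9.6 × 1.6 = 15.36°C, giving 13.04°C.
From 1800 m to 3800 m (saturated): cools by 5 × 2 = 10°C, giving 3.04°C.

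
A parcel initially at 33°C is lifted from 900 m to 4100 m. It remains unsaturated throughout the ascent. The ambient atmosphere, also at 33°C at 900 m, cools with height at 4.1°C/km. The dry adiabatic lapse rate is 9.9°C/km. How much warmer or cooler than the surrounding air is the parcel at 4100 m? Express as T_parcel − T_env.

-18.56°C (parcel cooler than environment)

Parcel:
  From 900 m to 4100 m (dry): cools by 9.9 × 3.2 = 31.68°C, giving 1.32°C.
Environment:
  From 900 m to 4100 m (environment): cools by 4.1 × 3.2 = 13.12°C, giving 19.88°C.
T_parcel − T_env = 1.32 − 19.88 = -18.56°C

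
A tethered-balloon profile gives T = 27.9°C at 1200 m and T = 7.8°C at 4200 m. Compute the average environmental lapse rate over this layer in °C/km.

6.7°C/km

Γ = −ΔT/Δz = (27.9 − 7.8) / (4200 − 1200) m
  = 20.1°C / 3 km = 6.7°C/km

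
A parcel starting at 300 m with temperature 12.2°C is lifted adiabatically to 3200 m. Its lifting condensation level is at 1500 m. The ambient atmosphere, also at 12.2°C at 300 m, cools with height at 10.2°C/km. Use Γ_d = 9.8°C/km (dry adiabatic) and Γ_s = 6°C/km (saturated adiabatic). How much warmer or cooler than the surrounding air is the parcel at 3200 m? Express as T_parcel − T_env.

+7.62°C (parcel warmer than environment)

Parcel:
  300–1500 m, dry: Δz = 1.2 km ⇒ ΔT = -11.76°C; T = 0.44°C
  1500–3200 m, saturated: Δz = 1.7 km ⇒ ΔT = -10.2°C; T = -9.76°C
Environment:
  300–3200 m, environment: Δz = 2.9 km ⇒ ΔT = -29.58°C; T = -17.38°C
T_parcel − T_env = -9.76 − (-17.38) = +7.62°C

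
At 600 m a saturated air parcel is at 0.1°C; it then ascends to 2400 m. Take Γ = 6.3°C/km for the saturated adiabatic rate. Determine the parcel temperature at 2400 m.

-11.24°C

Saturated adiabatic to 2400 m: -6.3 × 1.8 km = -11.34°C, so T = -11.24°C.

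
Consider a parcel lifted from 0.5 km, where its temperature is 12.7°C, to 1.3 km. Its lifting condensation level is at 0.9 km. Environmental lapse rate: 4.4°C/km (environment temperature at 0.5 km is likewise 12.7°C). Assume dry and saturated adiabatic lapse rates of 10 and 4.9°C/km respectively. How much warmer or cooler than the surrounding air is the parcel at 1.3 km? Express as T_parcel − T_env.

Parcel:
  Dry to 900 m: -10 × 0.4 km = -4°C, so T = 8.7°C.
  Saturated to 1300 m: -4.9 × 0.4 km = -1.96°C, so T = 6.74°C.
Environment:
  Environment to 1300 m: -4.4 × 0.8 km = -3.52°C, so T = 9.18°C.
T_parcel − T_env = 6.74 − 9.18 = -2.44°C

-2.44°C (parcel cooler than environment)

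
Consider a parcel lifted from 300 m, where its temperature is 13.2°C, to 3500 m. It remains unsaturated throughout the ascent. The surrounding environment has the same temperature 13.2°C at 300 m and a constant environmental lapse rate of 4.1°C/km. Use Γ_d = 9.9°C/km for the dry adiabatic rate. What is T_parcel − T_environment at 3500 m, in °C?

Parcel:
  300–3500 m, dry: Δz = 3.2 km ⇒ ΔT = -31.68°C; T = -18.48°C
Environment:
  300–3500 m, environment: Δz = 3.2 km ⇒ ΔT = -13.12°C; T = 0.08°C
T_parcel − T_env = -18.48 − 0.08 = -18.56°C

-18.56°C (parcel cooler than environment)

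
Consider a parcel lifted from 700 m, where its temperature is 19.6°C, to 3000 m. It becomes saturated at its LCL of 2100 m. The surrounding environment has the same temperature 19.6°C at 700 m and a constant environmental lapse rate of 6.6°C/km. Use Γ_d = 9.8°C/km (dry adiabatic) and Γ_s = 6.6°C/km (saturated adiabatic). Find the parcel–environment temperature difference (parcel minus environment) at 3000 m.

Parcel:
  Dry to 2100 m: -9.8 × 1.4 km = -13.72°C, so T = 5.88°C.
  Saturated to 3000 m: -6.6 × 0.9 km = -5.94°C, so T = -0.06°C.
Environment:
  Environment to 3000 m: -6.6 × 2.3 km = -15.18°C, so T = 4.42°C.
T_parcel − T_env = -0.06 − 4.42 = -4.48°C

-4.48°C (parcel cooler than environment)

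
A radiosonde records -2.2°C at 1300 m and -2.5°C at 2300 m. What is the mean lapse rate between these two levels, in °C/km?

0.3°C/km

Γ = −ΔT/Δz = (-2.2 − (-2.5)) / (2300 − 1300) m
  = 0.3°C / 1 km = 0.3°C/km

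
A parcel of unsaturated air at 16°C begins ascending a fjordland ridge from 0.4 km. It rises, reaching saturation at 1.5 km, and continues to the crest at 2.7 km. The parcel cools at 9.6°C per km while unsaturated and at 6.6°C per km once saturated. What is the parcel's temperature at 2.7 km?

-2.48°C

400 → 1500 m (dry, 9.6°C/km): ΔT = -9.6 × 1.1 = -10.56°C → T = 5.44°C
1500 → 2700 m (saturated, 6.6°C/km): ΔT = -6.6 × 1.2 = -7.92°C → T = -2.48°C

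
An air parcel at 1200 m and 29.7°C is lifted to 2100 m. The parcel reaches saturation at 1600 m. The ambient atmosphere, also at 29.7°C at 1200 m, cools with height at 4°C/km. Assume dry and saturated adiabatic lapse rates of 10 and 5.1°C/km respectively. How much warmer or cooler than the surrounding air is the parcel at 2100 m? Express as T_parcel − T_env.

-2.95°C (parcel cooler than environment)

Parcel:
  Dry to 1600 m: -10 × 0.4 km = -4°C, so T = 25.7°C.
  Saturated to 2100 m: -5.1 × 0.5 km = -2.55°C, so T = 23.15°C.
Environment:
  Environment to 2100 m: -4 × 0.9 km = -3.6°C, so T = 26.1°C.
T_parcel − T_env = 23.15 − 26.1 = -2.95°C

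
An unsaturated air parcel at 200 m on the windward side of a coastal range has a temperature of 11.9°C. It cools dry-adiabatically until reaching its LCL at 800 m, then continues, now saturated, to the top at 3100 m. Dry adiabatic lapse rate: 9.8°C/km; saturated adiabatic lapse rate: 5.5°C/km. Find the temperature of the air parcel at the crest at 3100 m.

200 → 800 m (dry, 9.8°C/km): ΔT = -9.8 × 0.6 = -5.88°C → T = 6.02°C
800 → 3100 m (saturated, 5.5°C/km): ΔT = -5.5 × 2.3 = -12.65°C → T = -6.63°C

-6.63°C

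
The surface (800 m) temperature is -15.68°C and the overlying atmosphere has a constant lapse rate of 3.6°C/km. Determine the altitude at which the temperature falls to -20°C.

2000 m

Height above start = (-15.68 − (-20)) / 3.6 = 1.2 km
Altitude = 800 m + 1200 m = 2000 m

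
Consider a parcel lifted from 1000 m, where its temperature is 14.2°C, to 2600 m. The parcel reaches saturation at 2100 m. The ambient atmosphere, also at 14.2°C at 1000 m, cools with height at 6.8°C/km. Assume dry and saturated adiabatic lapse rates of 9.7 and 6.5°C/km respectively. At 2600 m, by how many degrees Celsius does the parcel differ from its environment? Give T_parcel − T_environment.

Parcel:
  Dry to 2100 m: -9.7 × 1.1 km = -10.67°C, so T = 3.53°C.
  Saturated to 2600 m: -6.5 × 0.5 km = -3.25°C, so T = 0.28°C.
Environment:
  Environment to 2600 m: -6.8 × 1.6 km = -10.88°C, so T = 3.32°C.
T_parcel − T_env = 0.28 − 3.32 = -3.04°C

-3.04°C (parcel cooler than environment)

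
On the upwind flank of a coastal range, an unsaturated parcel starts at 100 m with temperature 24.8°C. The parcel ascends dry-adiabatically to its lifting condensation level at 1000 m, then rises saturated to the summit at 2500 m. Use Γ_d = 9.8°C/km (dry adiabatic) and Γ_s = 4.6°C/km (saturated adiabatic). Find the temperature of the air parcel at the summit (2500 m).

From 100 m to 1000 m (dry): cools by 9.8 × 0.9 = 8.82°C, giving 15.98°C.
From 1000 m to 2500 m (saturated): cools by 4.6 × 1.5 = 6.9°C, giving 9.08°C.

9.08°C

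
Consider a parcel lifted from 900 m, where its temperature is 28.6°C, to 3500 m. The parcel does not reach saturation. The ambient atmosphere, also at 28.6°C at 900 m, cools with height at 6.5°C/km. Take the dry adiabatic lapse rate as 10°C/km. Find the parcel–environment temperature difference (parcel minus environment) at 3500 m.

-9.1°C (parcel cooler than environment)

Parcel:
  900 → 3500 m (dry, 10°C/km): ΔT = -10 × 2.6 = -26°C → T = 2.6°C
Environment:
  900 → 3500 m (environment, 6.5°C/km): ΔT = -6.5 × 2.6 = -16.9°C → T = 11.7°C
T_parcel − T_env = 2.6 − 11.7 = -9.1°C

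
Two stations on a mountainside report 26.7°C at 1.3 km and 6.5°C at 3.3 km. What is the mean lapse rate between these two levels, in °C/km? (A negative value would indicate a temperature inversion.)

Γ = −ΔT/Δz = (26.7 − 6.5) / (3300 − 1300) m
  = 20.2°C / 2 km = 10.1°C/km

10.1°C/km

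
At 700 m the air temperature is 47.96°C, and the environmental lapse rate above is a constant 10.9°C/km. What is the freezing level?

Height above start = (47.96 − 0) / 10.9 = 4.4 km
Altitude = 700 m + 4400 m = 5100 m

5100 m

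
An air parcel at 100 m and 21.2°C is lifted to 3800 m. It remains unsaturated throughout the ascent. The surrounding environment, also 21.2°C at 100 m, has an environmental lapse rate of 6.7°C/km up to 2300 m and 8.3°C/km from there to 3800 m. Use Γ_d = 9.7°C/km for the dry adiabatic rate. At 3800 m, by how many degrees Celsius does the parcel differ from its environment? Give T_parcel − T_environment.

Parcel:
  From 100 m to 3800 m (dry): cools by 9.7 × 3.7 = 35.89°C, giving -14.69°C.
Environment:
  From 100 m to 2300 m (environment, lower layer): cools by 6.7 × 2.2 = 14.74°C, giving 6.46°C.
  From 2300 m to 3800 m (environment, upper layer): cools by 8.3 × 1.5 = 12.45°C, giving -5.99°C.
T_parcel − T_env = -14.69 − (-5.99) = -8.7°C

-8.7°C (parcel cooler than environment)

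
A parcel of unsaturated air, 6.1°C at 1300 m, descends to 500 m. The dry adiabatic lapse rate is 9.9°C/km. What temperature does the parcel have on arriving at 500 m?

From 1300 m to 500 m (dry adiabatic): warms by 9.9 × 0.8 = 7.92°C, giving 14.02°C.

14.02°C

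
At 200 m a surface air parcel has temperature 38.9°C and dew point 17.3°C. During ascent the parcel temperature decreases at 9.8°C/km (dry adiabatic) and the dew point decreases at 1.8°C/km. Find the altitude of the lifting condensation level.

2900 m

T and T_d converge at 9.8 − 1.8 = 8°C per km
Height above start = (38.9 − 17.3) / 8 = 2.7 km
LCL altitude = 200 m + 2700 m = 2900 m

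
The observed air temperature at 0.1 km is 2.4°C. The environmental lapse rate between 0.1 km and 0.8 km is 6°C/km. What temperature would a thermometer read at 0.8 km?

-1.8°C

100 → 800 m (environmental, 6°C/km): ΔT = -6 × 0.7 = -4.2°C → T = -1.8°C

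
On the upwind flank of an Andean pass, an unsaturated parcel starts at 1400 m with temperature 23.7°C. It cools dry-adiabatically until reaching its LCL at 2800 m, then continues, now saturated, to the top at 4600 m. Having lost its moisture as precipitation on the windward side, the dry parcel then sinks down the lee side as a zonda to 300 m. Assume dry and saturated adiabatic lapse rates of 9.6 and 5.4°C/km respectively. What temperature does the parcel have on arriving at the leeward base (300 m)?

41.82°C

From 1400 m to 2800 m (dry): cools by 9.6 × 1.4 = 13.44°C, giving 10.26°C.
From 2800 m to 4600 m (saturated): cools by 5.4 × 1.8 = 9.72°C, giving 0.54°C.
From 4600 m to 300 m (dry descent): warms by 9.6 × 4.3 = 41.28°C, giving 41.82°C.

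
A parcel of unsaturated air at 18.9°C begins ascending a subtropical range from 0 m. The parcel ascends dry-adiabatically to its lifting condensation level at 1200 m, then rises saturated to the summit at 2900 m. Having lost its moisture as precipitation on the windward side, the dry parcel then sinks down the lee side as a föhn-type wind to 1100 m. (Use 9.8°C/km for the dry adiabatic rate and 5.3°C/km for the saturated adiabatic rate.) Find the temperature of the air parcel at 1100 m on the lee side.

0–1200 m, dry: Δz = 1.2 km ⇒ ΔT = -11.76°C; T = 7.14°C
1200–2900 m, saturated: Δz = 1.7 km ⇒ ΔT = -9.01°C; T = -1.87°C
2900–1100 m, dry descent: Δz = 1.8 km ⇒ ΔT = +17.64°C; T = 15.77°C

15.77°C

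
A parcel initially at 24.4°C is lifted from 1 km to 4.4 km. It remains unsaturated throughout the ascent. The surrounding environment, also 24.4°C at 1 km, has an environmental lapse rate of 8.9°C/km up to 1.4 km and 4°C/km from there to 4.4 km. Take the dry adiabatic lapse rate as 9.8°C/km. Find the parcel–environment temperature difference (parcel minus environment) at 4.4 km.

Parcel:
  1000 → 4400 m (dry, 9.8°C/km): ΔT = -9.8 × 3.4 = -33.32°C → T = -8.92°C
Environment:
  1000 → 1400 m (environment, lower layer, 8.9°C/km): ΔT = -8.9 × 0.4 = -3.56°C → T = 20.84°C
  1400 → 4400 m (environment, upper layer, 4°C/km): ΔT = -4 × 3 = -12°C → T = 8.84°C
T_parcel − T_env = -8.92 − 8.84 = -17.76°C

-17.76°C (parcel cooler than environment)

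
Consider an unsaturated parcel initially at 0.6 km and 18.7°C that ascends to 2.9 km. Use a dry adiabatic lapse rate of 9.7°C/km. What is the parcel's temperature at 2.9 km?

-3.61°C

600 → 2900 m (dry adiabatic, 9.7°C/km): ΔT = -9.7 × 2.3 = -22.31°C → T = -3.61°C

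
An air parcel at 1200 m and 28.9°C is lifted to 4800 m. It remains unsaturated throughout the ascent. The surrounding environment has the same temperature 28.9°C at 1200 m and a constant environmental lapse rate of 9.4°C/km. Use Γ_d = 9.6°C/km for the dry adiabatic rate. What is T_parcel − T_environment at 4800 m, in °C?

-0.72°C (parcel cooler than environment)

Parcel:
  1200–4800 m, dry: Δz = 3.6 km ⇒ ΔT = -34.56°C; T = -5.66°C
Environment:
  1200–4800 m, environment: Δz = 3.6 km ⇒ ΔT = -33.84°C; T = -4.94°C
T_parcel − T_env = -5.66 − (-4.94) = -0.72°C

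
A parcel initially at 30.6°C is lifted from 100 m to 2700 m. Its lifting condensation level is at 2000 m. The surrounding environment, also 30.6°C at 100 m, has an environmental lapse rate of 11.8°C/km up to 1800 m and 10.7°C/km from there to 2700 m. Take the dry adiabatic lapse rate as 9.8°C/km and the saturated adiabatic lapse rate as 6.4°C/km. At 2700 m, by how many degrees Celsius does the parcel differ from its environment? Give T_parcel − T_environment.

+6.59°C (parcel warmer than environment)

Parcel:
  100 → 2000 m (dry, 9.8°C/km): ΔT = -9.8 × 1.9 = -18.62°C → T = 11.98°C
  2000 → 2700 m (saturated, 6.4°C/km): ΔT = -6.4 × 0.7 = -4.48°C → T = 7.5°C
Environment:
  100 → 1800 m (environment, lower layer, 11.8°C/km): ΔT = -11.8 × 1.7 = -20.06°C → T = 10.54°C
  1800 → 2700 m (environment, upper layer, 10.7°C/km): ΔT = -10.7 × 0.9 = -9.63°C → T = 0.91°C
T_parcel − T_env = 7.5 − 0.91 = +6.59°C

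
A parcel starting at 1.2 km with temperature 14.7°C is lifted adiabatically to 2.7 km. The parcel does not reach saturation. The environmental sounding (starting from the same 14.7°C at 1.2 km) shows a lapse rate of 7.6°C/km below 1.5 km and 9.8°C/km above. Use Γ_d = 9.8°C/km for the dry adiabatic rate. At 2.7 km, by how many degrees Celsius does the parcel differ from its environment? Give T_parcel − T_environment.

Parcel:
  From 1200 m to 2700 m (dry): cools by 9.8 × 1.5 = 14.7°C, giving 0°C.
Environment:
  From 1200 m to 1500 m (environment, lower layer): cools by 7.6 × 0.3 = 2.28°C, giving 12.42°C.
  From 1500 m to 2700 m (environment, upper layer): cools by 9.8 × 1.2 = 11.76°C, giving 0.66°C.
T_parcel − T_env = 0 − 0.66 = -0.66°C

-0.66°C (parcel cooler than environment)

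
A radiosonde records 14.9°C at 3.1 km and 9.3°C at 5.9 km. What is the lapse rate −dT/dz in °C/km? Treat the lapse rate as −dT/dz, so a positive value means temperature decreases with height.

2°C/km

Γ = −ΔT/Δz = (14.9 − 9.3) / (5900 − 3100) m
  = 5.6°C / 2.8 km = 2°C/km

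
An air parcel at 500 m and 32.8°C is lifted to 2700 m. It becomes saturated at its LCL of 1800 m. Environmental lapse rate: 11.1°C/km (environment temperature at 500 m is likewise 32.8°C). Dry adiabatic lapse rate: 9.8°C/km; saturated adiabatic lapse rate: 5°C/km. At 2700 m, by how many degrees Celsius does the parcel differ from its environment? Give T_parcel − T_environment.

+7.18°C (parcel warmer than environment)

Parcel:
  500–1800 m, dry: Δz = 1.3 km ⇒ ΔT = -12.74°C; T = 20.06°C
  1800–2700 m, saturated: Δz = 0.9 km ⇒ ΔT = -4.5°C; T = 15.56°C
Environment:
  500–2700 m, environment: Δz = 2.2 km ⇒ ΔT = -24.42°C; T = 8.38°C
T_parcel − T_env = 15.56 − 8.38 = +7.18°C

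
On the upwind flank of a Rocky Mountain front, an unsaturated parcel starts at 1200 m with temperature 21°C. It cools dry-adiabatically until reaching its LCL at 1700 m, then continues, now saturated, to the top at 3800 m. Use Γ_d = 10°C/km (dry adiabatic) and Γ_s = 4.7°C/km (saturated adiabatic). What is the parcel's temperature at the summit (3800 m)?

1200 → 1700 m (dry, 10°C/km): ΔT = -10 × 0.5 = -5°C → T = 16°C
1700 → 3800 m (saturated, 4.7°C/km): ΔT = -4.7 × 2.1 = -9.87°C → T = 6.13°C

6.13°C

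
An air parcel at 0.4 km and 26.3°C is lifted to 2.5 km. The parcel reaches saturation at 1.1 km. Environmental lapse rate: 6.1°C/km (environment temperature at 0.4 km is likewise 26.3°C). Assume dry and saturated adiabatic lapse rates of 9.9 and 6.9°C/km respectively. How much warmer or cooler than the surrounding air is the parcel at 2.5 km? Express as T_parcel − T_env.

-3.78°C (parcel cooler than environment)

Parcel:
  Dry to 1100 m: -9.9 × 0.7 km = -6.93°C, so T = 19.37°C.
  Saturated to 2500 m: -6.9 × 1.4 km = -9.66°C, so T = 9.71°C.
Environment:
  Environment to 2500 m: -6.1 × 2.1 km = -12.81°C, so T = 13.49°C.
T_parcel − T_env = 9.71 − 13.49 = -3.78°C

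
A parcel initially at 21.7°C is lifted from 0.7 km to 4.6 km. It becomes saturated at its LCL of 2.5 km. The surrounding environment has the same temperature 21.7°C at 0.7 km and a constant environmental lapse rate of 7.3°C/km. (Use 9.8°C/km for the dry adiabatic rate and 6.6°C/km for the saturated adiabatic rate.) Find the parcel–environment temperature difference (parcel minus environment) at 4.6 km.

Parcel:
  Dry to 2500 m: -9.8 × 1.8 km = -17.64°C, so T = 4.06°C.
  Saturated to 4600 m: -6.6 × 2.1 km = -13.86°C, so T = -9.8°C.
Environment:
  Environment to 4600 m: -7.3 × 3.9 km = -28.47°C, so T = -6.77°C.
T_parcel − T_env = -9.8 − (-6.77) = -3.03°C

-3.03°C (parcel cooler than environment)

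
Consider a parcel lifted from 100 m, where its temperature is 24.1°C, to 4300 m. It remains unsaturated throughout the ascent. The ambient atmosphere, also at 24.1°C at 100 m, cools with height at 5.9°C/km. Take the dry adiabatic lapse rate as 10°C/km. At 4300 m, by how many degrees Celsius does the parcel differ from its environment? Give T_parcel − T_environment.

-17.22°C (parcel cooler than environment)

Parcel:
  100–4300 m, dry: Δz = 4.2 km ⇒ ΔT = -42°C; T = -17.9°C
Environment:
  100–4300 m, environment: Δz = 4.2 km ⇒ ΔT = -24.78°C; T = -0.68°C
T_parcel − T_env = -17.9 − (-0.68) = -17.22°C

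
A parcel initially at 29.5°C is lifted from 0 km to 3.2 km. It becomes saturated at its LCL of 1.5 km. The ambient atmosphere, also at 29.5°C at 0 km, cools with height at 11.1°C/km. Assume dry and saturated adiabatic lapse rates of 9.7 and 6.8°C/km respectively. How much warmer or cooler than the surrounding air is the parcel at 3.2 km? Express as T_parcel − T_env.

Parcel:
  Dry to 1500 m: -9.7 × 1.5 km = -14.55°C, so T = 14.95°C.
  Saturated to 3200 m: -6.8 × 1.7 km = -11.56°C, so T = 3.39°C.
Environment:
  Environment to 3200 m: -11.1 × 3.2 km = -35.52°C, so T = -6.02°C.
T_parcel − T_env = 3.39 − (-6.02) = +9.41°C

+9.41°C (parcel warmer than environment)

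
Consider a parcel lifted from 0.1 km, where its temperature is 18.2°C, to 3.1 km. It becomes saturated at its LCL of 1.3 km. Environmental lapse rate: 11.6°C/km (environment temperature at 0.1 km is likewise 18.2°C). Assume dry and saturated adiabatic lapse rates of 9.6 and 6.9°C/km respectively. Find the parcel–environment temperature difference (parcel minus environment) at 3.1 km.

+10.86°C (parcel warmer than environment)

Parcel:
  Dry to 1300 m: -9.6 × 1.2 km = -11.52°C, so T = 6.68°C.
  Saturated to 3100 m: -6.9 × 1.8 km = -12.42°C, so T = -5.74°C.
Environment:
  Environment to 3100 m: -11.6 × 3 km = -34.8°C, so T = -16.6°C.
T_parcel − T_env = -5.74 − (-16.6) = +10.86°C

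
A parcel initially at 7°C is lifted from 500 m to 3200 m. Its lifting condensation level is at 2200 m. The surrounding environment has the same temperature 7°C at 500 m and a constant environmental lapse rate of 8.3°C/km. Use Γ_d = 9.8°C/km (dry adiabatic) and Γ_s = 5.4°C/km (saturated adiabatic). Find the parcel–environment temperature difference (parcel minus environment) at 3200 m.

+0.35°C (parcel warmer than environment)

Parcel:
  500 → 2200 m (dry, 9.8°C/km): ΔT = -9.8 × 1.7 = -16.66°C → T = -9.66°C
  2200 → 3200 m (saturated, 5.4°C/km): ΔT = -5.4 × 1 = -5.4°C → T = -15.06°C
Environment:
  500 → 3200 m (environment, 8.3°C/km): ΔT = -8.3 × 2.7 = -22.41°C → T = -15.41°C
T_parcel − T_env = -15.06 − (-15.41) = +0.35°C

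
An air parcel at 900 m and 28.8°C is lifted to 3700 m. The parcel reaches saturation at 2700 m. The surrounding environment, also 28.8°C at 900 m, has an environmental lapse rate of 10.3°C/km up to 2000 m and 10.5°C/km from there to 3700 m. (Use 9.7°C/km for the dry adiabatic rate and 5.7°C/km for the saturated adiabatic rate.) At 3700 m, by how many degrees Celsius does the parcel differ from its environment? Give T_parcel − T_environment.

+6.02°C (parcel warmer than environment)

Parcel:
  900–2700 m, dry: Δz = 1.8 km ⇒ ΔT = -17.46°C; T = 11.34°C
  2700–3700 m, saturated: Δz = 1 km ⇒ ΔT = -5.7°C; T = 5.64°C
Environment:
  900–2000 m, environment, lower layer: Δz = 1.1 km ⇒ ΔT = -11.33°C; T = 17.47°C
  2000–3700 m, environment, upper layer: Δz = 1.7 km ⇒ ΔT = -17.85°C; T = -0.38°C
T_parcel − T_env = 5.64 − (-0.38) = +6.02°C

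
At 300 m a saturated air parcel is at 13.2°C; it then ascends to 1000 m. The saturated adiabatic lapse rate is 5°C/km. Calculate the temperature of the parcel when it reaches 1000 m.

300 → 1000 m (saturated adiabatic, 5°C/km): ΔT = -5 × 0.7 = -3.5°C → T = 9.7°C

9.7°C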